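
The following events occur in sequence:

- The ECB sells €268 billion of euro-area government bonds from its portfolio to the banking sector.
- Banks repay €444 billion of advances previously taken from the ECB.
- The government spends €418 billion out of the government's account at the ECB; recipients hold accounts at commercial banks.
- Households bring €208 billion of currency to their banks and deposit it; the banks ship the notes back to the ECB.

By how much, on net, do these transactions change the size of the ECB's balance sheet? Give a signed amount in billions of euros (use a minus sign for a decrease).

OMO sale (to banks) €268 billion: an ECB asset is shed → −€268B.
Discount-window repayment €444 billion: an ECB asset is shed → −€444B.
Government spending €418 billion: only the composition of liabilities changes → 0.
Currency deposit €208 billion: only the composition of liabilities changes → 0.
Net: −268 − 444 + 0 + 0 = -€712 billion.

-€712 billion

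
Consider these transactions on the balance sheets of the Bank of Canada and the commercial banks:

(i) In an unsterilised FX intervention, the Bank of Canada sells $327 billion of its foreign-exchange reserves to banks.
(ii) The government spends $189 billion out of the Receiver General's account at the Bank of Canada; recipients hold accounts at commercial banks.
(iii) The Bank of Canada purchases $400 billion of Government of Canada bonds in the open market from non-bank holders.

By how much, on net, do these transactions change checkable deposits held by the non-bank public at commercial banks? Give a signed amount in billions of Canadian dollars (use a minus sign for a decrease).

Bank of Canada balance sheet:
  Assets:      Securities +$400B, Foreign assets −$327B
  Liabilities: Bank reserves +$262B, Government deposits −$189B
Commercial banking system:
  Assets:      Reserves at CB +$262B, Foreign assets +$327B
  Liabilities: Checkable deposits +$589B
So the change in checkable deposits held by the non-bank public at commercial banks is +$589 billion.

+$589 billion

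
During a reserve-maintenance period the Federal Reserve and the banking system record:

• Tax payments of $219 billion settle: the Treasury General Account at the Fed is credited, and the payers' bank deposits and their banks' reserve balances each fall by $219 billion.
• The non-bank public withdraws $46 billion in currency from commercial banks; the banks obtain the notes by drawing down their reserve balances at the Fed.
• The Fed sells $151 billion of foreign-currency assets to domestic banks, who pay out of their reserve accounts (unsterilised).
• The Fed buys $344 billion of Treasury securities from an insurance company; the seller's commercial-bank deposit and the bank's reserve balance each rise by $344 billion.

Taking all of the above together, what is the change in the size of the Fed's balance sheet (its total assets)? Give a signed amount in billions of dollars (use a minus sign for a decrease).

+$193 billion

Fed balance sheet:
  Assets:      Securities +$344B, Foreign assets −$151B
  Liabilities: Bank reserves −$72B, Currency in circulation +$46B, Government deposits +$219B
Commercial banking system:
  Assets:      Reserves at CB −$72B, Foreign assets +$151B
  Liabilities: Checkable deposits +$79B
Change in total Fed assets = +$193 billion.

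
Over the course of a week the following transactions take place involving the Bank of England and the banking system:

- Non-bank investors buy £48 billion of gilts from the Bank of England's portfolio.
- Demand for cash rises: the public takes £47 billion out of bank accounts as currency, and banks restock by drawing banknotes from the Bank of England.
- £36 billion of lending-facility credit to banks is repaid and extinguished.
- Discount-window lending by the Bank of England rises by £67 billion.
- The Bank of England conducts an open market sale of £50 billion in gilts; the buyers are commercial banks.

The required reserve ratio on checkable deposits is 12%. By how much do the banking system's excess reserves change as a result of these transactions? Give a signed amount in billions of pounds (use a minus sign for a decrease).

-£102.6 billion

Asset sale (to non-banks) £48 billion: reserves −£48B, deposits −£48B.
Currency withdrawal £47 billion: reserves −£47B, deposits −£47B.
Discount-window repayment £36 billion: reserves −£36B, deposits 0.
Discount-window loan £67 billion: reserves +£67B, deposits 0.
OMO sale (to banks) £50 billion: reserves −£50B, deposits 0.
Totals: Δreserves = −£114B, Δdeposits = −£95B.
Δrequired reserves = 12% × −£95B = −£11.4B.
Δexcess reserves = Δreserves − Δrequired = −£114B − (−£11.4B) = -£102.6 billion.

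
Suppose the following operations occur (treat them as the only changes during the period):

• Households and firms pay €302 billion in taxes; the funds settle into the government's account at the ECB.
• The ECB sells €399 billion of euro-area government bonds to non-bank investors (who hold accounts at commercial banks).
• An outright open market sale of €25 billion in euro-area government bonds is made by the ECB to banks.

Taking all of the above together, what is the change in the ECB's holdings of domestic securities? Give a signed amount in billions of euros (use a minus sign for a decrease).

Government account inflow €302 billion: the ECB's securities portfolio is untouched → 0.
Asset sale (to non-banks) €399 billion: securities removed from the ECB's portfolio → −€399B.
OMO sale (to banks) €25 billion: securities removed from the ECB's portfolio → −€25B.
Net: 0 − 399 − 25 = -€424 billion.

-€424 billion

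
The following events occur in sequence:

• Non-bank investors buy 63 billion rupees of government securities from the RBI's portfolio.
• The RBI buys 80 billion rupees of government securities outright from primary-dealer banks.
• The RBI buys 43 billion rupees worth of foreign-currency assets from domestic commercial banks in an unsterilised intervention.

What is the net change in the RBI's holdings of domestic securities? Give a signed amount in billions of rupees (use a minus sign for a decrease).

Asset sale (to non-banks) 63 billion rupees: securities removed from the RBI's portfolio → −63B.
OMO purchase (from banks) 80 billion rupees: securities added to the RBI's portfolio → +80B.
FX purchase 43 billion rupees: the RBI's securities portfolio is untouched → 0.
Net: −63 + 80 + 0 = +17 billion.

+17 billion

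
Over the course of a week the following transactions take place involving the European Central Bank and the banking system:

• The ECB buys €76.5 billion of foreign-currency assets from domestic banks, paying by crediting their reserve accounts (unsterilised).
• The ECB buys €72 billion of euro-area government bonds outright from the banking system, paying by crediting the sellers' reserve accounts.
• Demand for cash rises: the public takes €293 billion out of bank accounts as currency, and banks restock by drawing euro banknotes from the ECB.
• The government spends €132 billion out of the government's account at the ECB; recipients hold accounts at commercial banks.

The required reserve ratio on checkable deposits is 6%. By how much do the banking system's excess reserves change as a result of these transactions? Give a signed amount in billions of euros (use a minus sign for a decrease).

-€2.84 billion

FX purchase €76.5 billion: reserves +€76.5B, deposits 0.
OMO purchase (from banks) €72 billion: reserves +€72B, deposits 0.
Currency withdrawal €293 billion: reserves −€293B, deposits −€293B.
Government spending €132 billion: reserves +€132B, deposits +€132B.
Totals: Δreserves = −€12.5B, Δdeposits = −€161B.
Δrequired reserves = 6% × −€161B = −€9.66B.
Δexcess reserves = Δreserves − Δrequired = −€12.5B − (−€9.66B) = -€2.84 billion.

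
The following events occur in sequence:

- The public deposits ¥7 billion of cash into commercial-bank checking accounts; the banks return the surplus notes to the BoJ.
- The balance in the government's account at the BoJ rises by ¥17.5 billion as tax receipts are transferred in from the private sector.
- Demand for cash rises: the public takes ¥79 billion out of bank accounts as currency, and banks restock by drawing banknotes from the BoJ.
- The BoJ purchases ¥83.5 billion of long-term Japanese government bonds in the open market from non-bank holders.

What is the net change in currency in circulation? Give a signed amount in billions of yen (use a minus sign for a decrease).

+¥72 billion

Currency deposit ¥7 billion: notes return to the central bank → −¥7B.
Government account inflow ¥17.5 billion: no currency enters or leaves circulation → 0.
Currency withdrawal ¥79 billion: notes leave the central bank → +¥79B.
Asset purchase (from non-banks) ¥83.5 billion: no currency enters or leaves circulation → 0.
Net: −7 + 0 + 79 + 0 = +¥72 billion.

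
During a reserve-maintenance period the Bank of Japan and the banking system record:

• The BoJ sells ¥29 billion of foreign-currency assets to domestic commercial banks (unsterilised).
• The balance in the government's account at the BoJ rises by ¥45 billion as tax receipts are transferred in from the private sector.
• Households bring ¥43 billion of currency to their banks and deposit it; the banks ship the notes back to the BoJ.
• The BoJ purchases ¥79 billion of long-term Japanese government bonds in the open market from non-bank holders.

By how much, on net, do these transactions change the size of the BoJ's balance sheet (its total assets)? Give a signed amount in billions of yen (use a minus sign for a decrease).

+¥50 billion

FX sale ¥29 billion: a BoJ asset is shed → −¥29B.
Government account inflow ¥45 billion: only the composition of liabilities changes → 0.
Currency deposit ¥43 billion: only the composition of liabilities changes → 0.
Asset purchase (from non-banks) ¥79 billion: a BoJ asset is acquired → +¥79B.
Net: −29 + 0 + 0 + 79 = +¥50 billion.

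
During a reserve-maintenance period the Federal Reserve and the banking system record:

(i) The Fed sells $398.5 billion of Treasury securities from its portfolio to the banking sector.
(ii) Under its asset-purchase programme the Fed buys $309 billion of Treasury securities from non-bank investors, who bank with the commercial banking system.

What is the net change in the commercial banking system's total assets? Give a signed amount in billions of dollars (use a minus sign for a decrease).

+$309 billion

Fed balance sheet:
  Assets:      Securities −$89.5B
  Liabilities: Bank reserves −$89.5B
Commercial banking system:
  Assets:      Reserves at CB −$89.5B, Securities +$398.5B
  Liabilities: Checkable deposits +$309B
Change in total bank assets = +$309 billion.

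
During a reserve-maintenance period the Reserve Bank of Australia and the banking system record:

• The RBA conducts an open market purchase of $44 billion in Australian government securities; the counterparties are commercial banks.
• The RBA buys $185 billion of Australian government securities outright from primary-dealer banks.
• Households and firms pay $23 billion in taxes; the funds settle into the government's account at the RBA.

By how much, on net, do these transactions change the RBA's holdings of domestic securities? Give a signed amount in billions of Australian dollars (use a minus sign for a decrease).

+$229 billion

RBA balance sheet:
  Assets:      Securities +$229B
  Liabilities: Bank reserves +$206B, Government deposits +$23B
Commercial banking system:
  Assets:      Reserves at CB +$206B, Securities −$229B
  Liabilities: Checkable deposits −$23B
So the change in the RBA's holdings of domestic securities is +$229 billion.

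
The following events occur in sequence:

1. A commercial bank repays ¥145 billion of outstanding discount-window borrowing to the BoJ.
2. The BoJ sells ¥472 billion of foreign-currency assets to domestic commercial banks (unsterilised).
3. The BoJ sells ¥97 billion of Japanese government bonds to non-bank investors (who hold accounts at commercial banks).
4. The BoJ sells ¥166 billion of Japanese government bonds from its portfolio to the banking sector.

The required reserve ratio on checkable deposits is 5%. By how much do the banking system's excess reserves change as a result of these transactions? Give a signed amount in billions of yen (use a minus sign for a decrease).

-¥875.15 billion

Discount-window repayment ¥145 billion: reserves −¥145B, deposits 0.
FX sale ¥472 billion: reserves −¥472B, deposits 0.
Asset sale (to non-banks) ¥97 billion: reserves −¥97B, deposits −¥97B.
OMO sale (to banks) ¥166 billion: reserves −¥166B, deposits 0.
Totals: Δreserves = −¥880B, Δdeposits = −¥97B.
Δrequired reserves = 5% × −¥97B = −¥4.85B.
Δexcess reserves = Δreserves − Δrequired = −¥880B − (−¥4.85B) = -¥875.15 billion.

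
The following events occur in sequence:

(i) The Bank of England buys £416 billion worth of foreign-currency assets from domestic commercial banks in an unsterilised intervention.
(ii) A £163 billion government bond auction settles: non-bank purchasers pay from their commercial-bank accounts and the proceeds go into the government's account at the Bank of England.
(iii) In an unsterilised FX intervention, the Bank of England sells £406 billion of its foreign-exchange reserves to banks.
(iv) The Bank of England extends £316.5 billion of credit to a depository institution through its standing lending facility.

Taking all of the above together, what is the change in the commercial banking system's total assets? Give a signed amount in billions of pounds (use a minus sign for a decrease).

Bank of England balance sheet:
  Assets:      Loans to banks +£316.5B, Foreign assets +£10B
  Liabilities: Bank reserves +£163.5B, Government deposits +£163B
Commercial banking system:
  Assets:      Reserves at CB +£163.5B, Foreign assets −£10B
  Liabilities: Checkable deposits −£163B, Borrowings from CB +£316.5B
Change in total bank assets = +£153.5 billion.

+£153.5 billion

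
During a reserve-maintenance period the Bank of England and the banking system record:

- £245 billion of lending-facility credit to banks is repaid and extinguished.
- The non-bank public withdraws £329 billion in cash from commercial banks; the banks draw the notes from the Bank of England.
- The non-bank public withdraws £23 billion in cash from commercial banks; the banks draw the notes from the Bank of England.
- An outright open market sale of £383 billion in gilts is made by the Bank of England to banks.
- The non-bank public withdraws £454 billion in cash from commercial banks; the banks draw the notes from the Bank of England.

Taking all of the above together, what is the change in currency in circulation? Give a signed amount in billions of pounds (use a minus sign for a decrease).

+£806 billion

Discount-window repayment £245 billion: no currency enters or leaves circulation → 0.
Currency withdrawal £329 billion: notes leave the central bank → +£329B.
Currency withdrawal £23 billion: notes leave the central bank → +£23B.
OMO sale (to banks) £383 billion: no currency enters or leaves circulation → 0.
Currency withdrawal £454 billion: notes leave the central bank → +£454B.
Net: 0 + 329 + 23 + 0 + 454 = +£806 billion.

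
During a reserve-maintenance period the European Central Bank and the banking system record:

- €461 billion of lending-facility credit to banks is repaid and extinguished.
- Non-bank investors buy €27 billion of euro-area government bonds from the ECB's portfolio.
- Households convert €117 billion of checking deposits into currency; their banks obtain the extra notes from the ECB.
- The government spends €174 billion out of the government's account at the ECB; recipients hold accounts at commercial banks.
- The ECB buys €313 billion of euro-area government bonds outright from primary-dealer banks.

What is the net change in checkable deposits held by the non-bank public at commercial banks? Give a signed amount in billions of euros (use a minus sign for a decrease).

+€30 billion

Discount-window repayment €461 billion: the counterparty is a bank, so public deposits are unchanged → 0.
Asset sale (to non-banks) €27 billion: non-bank counterparties' bank balances fall → −€27B.
Currency withdrawal €117 billion: non-bank counterparties' bank balances fall → −€117B.
Government spending €174 billion: non-bank counterparties' bank balances rise → +€174B.
OMO purchase (from banks) €313 billion: the counterparty is a bank, so public deposits are unchanged → 0.
Net: 0 − 27 − 117 + 174 + 0 = +€30 billion.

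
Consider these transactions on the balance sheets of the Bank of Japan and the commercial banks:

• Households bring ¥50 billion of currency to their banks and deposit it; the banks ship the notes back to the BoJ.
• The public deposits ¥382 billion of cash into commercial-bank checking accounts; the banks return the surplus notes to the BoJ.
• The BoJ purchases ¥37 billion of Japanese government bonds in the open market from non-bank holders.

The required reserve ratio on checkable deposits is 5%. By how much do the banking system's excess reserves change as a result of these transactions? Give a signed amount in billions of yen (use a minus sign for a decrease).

+¥445.55 billion

Currency deposit ¥50 billion: reserves +¥50B, deposits +¥50B.
Currency deposit ¥382 billion: reserves +¥382B, deposits +¥382B.
Asset purchase (from non-banks) ¥37 billion: reserves +¥37B, deposits +¥37B.
Totals: Δreserves = +¥469B, Δdeposits = +¥469B.
Δrequired reserves = 5% × +¥469B = +¥23.45B.
Δexcess reserves = Δreserves − Δrequired = +¥469B − (+¥23.45B) = +¥445.55 billion.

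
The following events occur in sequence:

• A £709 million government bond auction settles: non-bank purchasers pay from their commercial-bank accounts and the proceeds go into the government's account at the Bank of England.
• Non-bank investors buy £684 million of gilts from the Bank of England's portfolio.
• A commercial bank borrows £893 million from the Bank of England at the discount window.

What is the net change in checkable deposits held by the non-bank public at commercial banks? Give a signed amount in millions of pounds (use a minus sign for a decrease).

-£1393 million

Government account inflow £709 million: non-bank counterparties' bank balances fall → −£709M.
Asset sale (to non-banks) £684 million: non-bank counterparties' bank balances fall → −£684M.
Discount-window loan £893 million: the counterparty is a bank, so public deposits are unchanged → 0.
Net: −709 − 684 + 0 = -£1393 million.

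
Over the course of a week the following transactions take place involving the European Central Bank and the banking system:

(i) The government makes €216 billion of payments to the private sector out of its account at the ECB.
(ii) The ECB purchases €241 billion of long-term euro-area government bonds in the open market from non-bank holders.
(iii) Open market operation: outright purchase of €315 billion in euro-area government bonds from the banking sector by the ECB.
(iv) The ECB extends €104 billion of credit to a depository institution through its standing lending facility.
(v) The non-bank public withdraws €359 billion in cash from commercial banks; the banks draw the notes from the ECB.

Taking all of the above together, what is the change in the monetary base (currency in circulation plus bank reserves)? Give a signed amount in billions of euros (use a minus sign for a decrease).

Government spending €216 billion: a non-base liability converts back to reserves → +€216B.
Asset purchase (from non-banks) €241 billion: ECB balance sheet expands → +€241B.
OMO purchase (from banks) €315 billion: ECB balance sheet expands → +€315B.
Discount-window loan €104 billion: ECB balance sheet expands → +€104B.
Currency withdrawal €359 billion: just a shift between currency and reserves — both are base money → 0.
Net: 216 + 241 + 315 + 104 + 0 = +€876 billion.

+€876 billion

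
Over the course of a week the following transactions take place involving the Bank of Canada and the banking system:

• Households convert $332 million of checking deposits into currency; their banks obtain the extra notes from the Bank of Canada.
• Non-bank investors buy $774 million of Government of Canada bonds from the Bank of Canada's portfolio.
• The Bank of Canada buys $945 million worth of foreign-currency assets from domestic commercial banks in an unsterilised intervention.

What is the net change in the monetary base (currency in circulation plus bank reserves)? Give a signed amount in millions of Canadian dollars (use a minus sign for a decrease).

+$171 million

Currency withdrawal $332 million: just a shift between currency and reserves — both are base money → 0.
Asset sale (to non-banks) $774 million: Bank of Canada balance sheet contracts → −$774M.
FX purchase $945 million: Bank of Canada balance sheet expands → +$945M.
Net: 0 − 774 + 945 = +$171 million.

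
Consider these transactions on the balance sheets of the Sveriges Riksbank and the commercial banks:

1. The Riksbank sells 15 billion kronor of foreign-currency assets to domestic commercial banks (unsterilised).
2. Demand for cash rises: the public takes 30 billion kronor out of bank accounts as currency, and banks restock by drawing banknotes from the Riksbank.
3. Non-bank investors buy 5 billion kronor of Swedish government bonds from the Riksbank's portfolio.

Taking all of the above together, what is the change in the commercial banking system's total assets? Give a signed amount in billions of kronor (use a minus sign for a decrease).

-35 billion

Riksbank balance sheet:
  Assets:      Securities −5B, Foreign assets −15B
  Liabilities: Bank reserves −50B, Currency in circulation +30B
Commercial banking system:
  Assets:      Reserves at CB −50B, Foreign assets +15B
  Liabilities: Checkable deposits −35B
Change in total bank assets = -35 billion.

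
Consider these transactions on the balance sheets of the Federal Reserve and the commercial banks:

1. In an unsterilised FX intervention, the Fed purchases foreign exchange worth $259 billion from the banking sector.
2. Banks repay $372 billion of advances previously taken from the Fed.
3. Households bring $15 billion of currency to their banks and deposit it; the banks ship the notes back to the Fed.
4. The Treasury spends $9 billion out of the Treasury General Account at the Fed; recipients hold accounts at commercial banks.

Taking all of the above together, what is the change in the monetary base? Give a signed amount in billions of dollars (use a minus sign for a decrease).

FX purchase $259 billion: Fed balance sheet expands → +$259B.
Discount-window repayment $372 billion: Fed balance sheet contracts → −$372B.
Currency deposit $15 billion: just a shift between currency and reserves — both are base money → 0.
Government spending $9 billion: a non-base liability converts back to reserves → +$9B.
Net: 259 − 372 + 0 + 9 = -$104 billion.

-$104 billion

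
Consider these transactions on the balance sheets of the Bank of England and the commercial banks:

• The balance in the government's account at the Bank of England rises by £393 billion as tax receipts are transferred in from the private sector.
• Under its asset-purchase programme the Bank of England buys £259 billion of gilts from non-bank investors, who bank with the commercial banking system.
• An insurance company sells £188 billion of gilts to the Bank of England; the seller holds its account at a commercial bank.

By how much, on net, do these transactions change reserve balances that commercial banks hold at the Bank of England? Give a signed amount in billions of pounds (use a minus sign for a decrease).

+£54 billion

Government account inflow £393 billion: funds move from bank reserves into the government account → −£393B.
Asset purchase (from non-banks) £259 billion: the Bank of England pays by crediting reserve accounts → +£259B.
Asset purchase (from non-banks) £188 billion: the Bank of England pays by crediting reserve accounts → +£188B.
Net: −393 + 259 + 188 = +£54 billion.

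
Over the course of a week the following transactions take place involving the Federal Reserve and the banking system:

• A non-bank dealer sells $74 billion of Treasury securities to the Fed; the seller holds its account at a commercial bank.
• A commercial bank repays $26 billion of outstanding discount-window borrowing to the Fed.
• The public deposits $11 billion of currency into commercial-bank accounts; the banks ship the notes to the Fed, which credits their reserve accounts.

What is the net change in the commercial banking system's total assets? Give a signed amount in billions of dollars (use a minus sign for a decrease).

+$59 billion

Asset purchase (from non-banks) $74 billion: bank balance sheets expand → +$74B.
Discount-window repayment $26 billion: bank balance sheets shrink → −$26B.
Currency deposit $11 billion: bank balance sheets expand → +$11B.
Net: 74 − 26 + 11 = +$59 billion.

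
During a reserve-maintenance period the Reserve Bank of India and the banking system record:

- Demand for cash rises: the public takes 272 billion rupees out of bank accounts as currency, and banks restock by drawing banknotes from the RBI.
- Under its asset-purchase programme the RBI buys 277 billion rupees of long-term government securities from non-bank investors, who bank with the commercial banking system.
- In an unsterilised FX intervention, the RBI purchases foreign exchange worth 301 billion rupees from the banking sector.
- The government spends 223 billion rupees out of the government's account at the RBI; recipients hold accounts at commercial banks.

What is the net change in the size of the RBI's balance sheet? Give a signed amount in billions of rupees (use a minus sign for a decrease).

RBI balance sheet:
  Assets:      Securities +277B, Foreign assets +301B
  Liabilities: Bank reserves +529B, Currency in circulation +272B, Government deposits −223B
Commercial banking system:
  Assets:      Reserves at CB +529B, Foreign assets −301B
  Liabilities: Checkable deposits +228B
Change in total RBI assets = +578 billion.

+578 billion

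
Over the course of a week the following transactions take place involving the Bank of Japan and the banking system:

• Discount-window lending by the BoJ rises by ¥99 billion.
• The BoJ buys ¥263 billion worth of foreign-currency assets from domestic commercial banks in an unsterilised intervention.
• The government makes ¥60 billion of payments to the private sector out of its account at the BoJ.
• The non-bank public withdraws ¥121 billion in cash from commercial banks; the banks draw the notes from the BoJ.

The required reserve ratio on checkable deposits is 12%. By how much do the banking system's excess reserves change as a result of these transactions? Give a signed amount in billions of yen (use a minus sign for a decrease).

Discount-window loan ¥99 billion: reserves +¥99B, deposits 0.
FX purchase ¥263 billion: reserves +¥263B, deposits 0.
Government spending ¥60 billion: reserves +¥60B, deposits +¥60B.
Currency withdrawal ¥121 billion: reserves −¥121B, deposits −¥121B.
Totals: Δreserves = +¥301B, Δdeposits = −¥61B.
Δrequired reserves = 12% × −¥61B = −¥7.32B.
Δexcess reserves = Δreserves − Δrequired = +¥301B − (−¥7.32B) = +¥308.32 billion.

+¥308.32 billion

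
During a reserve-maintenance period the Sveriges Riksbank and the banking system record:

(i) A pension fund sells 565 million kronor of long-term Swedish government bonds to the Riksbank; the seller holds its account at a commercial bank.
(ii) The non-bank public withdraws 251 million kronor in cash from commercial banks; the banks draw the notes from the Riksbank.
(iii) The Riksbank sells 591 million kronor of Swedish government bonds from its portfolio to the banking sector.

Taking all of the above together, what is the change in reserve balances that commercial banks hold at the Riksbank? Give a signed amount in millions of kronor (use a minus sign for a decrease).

-277 million

Riksbank balance sheet:
  Assets:      Securities −26M
  Liabilities: Bank reserves −277M, Currency in circulation +251M
So the change in reserve balances that commercial banks hold at the Riksbank is -277 million.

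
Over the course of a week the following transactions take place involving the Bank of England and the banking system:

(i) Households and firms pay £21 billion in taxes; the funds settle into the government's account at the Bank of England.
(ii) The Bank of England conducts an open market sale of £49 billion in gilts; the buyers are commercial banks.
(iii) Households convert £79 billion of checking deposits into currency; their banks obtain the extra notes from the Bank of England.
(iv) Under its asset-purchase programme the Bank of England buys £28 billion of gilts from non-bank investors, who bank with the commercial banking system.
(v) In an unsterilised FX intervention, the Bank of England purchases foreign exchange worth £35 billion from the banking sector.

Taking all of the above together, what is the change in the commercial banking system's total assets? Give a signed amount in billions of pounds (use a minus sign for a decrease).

Bank of England balance sheet:
  Assets:      Securities −£21B, Foreign assets +£35B
  Liabilities: Bank reserves −£86B, Currency in circulation +£79B, Government deposits +£21B
Commercial banking system:
  Assets:      Reserves at CB −£86B, Securities +£49B, Foreign assets −£35B
  Liabilities: Checkable deposits −£72B
Change in total bank assets = -£72 billion.

-£72 billion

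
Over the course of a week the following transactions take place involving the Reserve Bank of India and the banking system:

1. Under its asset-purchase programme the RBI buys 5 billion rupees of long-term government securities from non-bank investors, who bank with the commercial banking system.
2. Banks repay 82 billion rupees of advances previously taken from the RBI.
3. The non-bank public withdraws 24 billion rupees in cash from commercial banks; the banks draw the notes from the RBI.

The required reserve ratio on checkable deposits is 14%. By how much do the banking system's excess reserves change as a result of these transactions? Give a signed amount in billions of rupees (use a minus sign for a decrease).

Asset purchase (from non-banks) 5 billion rupees: reserves +5B, deposits +5B.
Discount-window repayment 82 billion rupees: reserves −82B, deposits 0.
Currency withdrawal 24 billion rupees: reserves −24B, deposits −24B.
Totals: Δreserves = −101B, Δdeposits = −19B.
Δrequired reserves = 14% × −19B = −2.66B.
Δexcess reserves = Δreserves − Δrequired = −101B − (−2.66B) = -98.34 billion.

-98.34 billion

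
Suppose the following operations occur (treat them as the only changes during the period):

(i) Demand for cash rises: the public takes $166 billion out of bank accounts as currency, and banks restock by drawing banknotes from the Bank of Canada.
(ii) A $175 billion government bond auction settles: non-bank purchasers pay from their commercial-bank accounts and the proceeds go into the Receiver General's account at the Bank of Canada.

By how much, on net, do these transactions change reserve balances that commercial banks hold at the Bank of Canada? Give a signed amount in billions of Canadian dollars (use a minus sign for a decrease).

-$341 billion

Currency withdrawal $166 billion: banks swap reserves for currency → −$166B.
Government account inflow $175 billion: funds move from bank reserves into the government account → −$175B.
Net: −166 − 175 = -$341 billion.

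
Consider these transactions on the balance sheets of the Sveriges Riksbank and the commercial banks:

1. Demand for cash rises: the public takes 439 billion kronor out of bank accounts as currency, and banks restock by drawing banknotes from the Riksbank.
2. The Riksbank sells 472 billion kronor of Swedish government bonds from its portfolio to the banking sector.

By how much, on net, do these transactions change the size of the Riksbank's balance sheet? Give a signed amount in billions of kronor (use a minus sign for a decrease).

-472 billion

Currency withdrawal 439 billion kronor: only the composition of liabilities changes → 0.
OMO sale (to banks) 472 billion kronor: a Riksbank asset is shed → −472B.
Net: 0 − 472 = -472 billion.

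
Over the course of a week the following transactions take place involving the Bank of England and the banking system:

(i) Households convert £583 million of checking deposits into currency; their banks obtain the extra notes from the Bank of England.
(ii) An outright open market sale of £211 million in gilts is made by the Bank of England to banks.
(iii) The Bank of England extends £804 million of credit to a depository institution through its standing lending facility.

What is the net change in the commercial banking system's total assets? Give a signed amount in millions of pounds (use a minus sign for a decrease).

Bank of England balance sheet:
  Assets:      Securities −£211M, Loans to banks +£804M
  Liabilities: Bank reserves +£10M, Currency in circulation +£583M
Commercial banking system:
  Assets:      Reserves at CB +£10M, Securities +£211M
  Liabilities: Checkable deposits −£583M, Borrowings from CB +£804M
Change in total bank assets = +£221 million.

+£221 million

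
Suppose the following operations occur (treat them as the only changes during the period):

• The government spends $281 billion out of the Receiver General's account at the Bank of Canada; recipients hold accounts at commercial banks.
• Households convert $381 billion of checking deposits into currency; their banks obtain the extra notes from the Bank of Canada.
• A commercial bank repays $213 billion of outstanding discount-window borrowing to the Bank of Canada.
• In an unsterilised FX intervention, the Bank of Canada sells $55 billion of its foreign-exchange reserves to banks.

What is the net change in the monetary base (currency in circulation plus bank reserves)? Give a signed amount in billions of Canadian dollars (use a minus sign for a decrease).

Government spending $281 billion: a non-base liability converts back to reserves → +$281B.
Currency withdrawal $381 billion: just a shift between currency and reserves — both are base money → 0.
Discount-window repayment $213 billion: Bank of Canada balance sheet contracts → −$213B.
FX sale $55 billion: Bank of Canada balance sheet contracts → −$55B.
Net: 281 + 0 − 213 − 55 = +$13 billion.

+$13 billion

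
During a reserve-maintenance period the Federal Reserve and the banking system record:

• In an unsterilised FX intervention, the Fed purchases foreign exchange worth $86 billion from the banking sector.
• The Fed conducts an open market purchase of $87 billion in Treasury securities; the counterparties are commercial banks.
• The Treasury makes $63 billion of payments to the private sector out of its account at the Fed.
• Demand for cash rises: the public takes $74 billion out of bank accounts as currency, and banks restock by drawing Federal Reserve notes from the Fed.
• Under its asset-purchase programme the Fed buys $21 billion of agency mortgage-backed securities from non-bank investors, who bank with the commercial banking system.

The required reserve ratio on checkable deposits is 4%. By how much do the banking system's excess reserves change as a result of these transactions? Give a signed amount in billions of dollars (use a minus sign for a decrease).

+$182.6 billion

FX purchase $86 billion: reserves +$86B, deposits 0.
OMO purchase (from banks) $87 billion: reserves +$87B, deposits 0.
Government spending $63 billion: reserves +$63B, deposits +$63B.
Currency withdrawal $74 billion: reserves −$74B, deposits −$74B.
Asset purchase (from non-banks) $21 billion: reserves +$21B, deposits +$21B.
Totals: Δreserves = +$183B, Δdeposits = +$10B.
Δrequired reserves = 4% × +$10B = +$0.4B.
Δexcess reserves = Δreserves − Δrequired = +$183B − (+$0.4B) = +$182.6 billion.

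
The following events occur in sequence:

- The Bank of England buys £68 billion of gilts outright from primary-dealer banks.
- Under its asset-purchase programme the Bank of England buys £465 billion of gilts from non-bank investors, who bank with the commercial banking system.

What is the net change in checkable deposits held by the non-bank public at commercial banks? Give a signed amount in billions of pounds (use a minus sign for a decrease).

+£465 billion

OMO purchase (from banks) £68 billion: the counterparty is a bank, so public deposits are unchanged → 0.
Asset purchase (from non-banks) £465 billion: non-bank counterparties' bank balances rise → +£465B.
Net: 0 + 465 = +£465 billion.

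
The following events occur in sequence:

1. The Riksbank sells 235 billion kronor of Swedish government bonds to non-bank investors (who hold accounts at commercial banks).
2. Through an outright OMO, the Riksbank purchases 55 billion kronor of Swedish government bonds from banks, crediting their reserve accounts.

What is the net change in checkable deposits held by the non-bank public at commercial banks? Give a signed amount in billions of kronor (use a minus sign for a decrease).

-235 billion

Riksbank balance sheet:
  Assets:      Securities −180B
  Liabilities: Bank reserves −180B
Commercial banking system:
  Assets:      Reserves at CB −180B, Securities −55B
  Liabilities: Checkable deposits −235B
So the change in checkable deposits held by the non-bank public at commercial banks is -235 billion.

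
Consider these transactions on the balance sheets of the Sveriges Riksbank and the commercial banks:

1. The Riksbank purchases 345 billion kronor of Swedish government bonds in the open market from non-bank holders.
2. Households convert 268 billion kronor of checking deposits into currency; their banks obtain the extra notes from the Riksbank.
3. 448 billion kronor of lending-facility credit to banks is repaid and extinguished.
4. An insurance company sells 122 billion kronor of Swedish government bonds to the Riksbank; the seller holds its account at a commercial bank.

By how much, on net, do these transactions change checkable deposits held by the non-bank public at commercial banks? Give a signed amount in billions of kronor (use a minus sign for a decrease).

Asset purchase (from non-banks) 345 billion kronor: non-bank counterparties' bank balances rise → +345B.
Currency withdrawal 268 billion kronor: non-bank counterparties' bank balances fall → −268B.
Discount-window repayment 448 billion kronor: the counterparty is a bank, so public deposits are unchanged → 0.
Asset purchase (from non-banks) 122 billion kronor: non-bank counterparties' bank balances rise → +122B.
Net: 345 − 268 + 0 + 122 = +199 billion.

+199 billion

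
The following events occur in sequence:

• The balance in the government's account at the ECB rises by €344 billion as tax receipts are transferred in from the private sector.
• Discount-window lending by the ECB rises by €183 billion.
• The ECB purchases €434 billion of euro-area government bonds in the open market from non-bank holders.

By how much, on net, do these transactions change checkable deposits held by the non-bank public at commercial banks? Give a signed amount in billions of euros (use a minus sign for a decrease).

ECB balance sheet:
  Assets:      Securities +€434B, Loans to banks +€183B
  Liabilities: Bank reserves +€273B, Government deposits +€344B
Commercial banking system:
  Assets:      Reserves at CB +€273B
  Liabilities: Checkable deposits +€90B, Borrowings from CB +€183B
So the change in checkable deposits held by the non-bank public at commercial banks is +€90 billion.

+€90 billion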